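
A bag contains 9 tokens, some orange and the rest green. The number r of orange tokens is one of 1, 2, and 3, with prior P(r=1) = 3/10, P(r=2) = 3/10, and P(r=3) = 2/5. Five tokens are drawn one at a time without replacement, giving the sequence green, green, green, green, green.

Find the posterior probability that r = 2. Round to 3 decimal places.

The likelihood of the observed sequence under each hypothesis: P(data | r = 1) = (8/9)(7/8)(6/7)(5/6)(4/5) = 4/9; P(data | r = 2) = (7/9)(6/8)(5/7)(4/6)(3/5) = 1/6; P(data | r = 3) = (6/9)(5/8)(4/7)(3/6)(2/5) = 1/21.
Weighting by the prior gives 3/10 · 4/9 = 2/15, 3/10 · 1/6 = 1/20, 2/5 · 1/21 = 2/105; summing to 17/84.
Therefore the posterior P(r = 2 | data) = (1/20) / (17/84) = 21/85.

0.247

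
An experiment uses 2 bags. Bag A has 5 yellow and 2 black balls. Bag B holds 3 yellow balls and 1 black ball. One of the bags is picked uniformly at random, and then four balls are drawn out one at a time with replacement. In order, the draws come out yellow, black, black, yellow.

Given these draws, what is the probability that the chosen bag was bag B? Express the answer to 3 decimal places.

The likelihood of the observed sequence under each hypothesis: P(data | bag A) = (5/7)(2/7)(2/7)(5/7) = 0.041649; P(data | bag B) = (3/4)(1/4)(1/4)(3/4) = 0.035156.
Weighting by the prior gives 1/2 · 0.041649 = 0.020825, 1/2 · 0.035156 = 0.017578; these sum to 0.038403.
Hence P(bag B | data) = (0.017578) / (0.038403) = 0.45773.

0.458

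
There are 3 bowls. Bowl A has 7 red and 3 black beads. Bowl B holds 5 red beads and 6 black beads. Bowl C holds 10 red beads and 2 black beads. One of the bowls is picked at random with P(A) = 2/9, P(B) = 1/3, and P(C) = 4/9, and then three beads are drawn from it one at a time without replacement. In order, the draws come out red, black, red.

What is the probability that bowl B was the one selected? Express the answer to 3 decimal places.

0.289

Compute the likelihood of the observed sequence for each case: P(data | bowl A) = (7/10)(3/9)(6/8) = 0.175; P(data | bowl B) = (5/11)(6/10)(4/9) = 0.12121; P(data | bowl C) = (10/12)(2/11)(9/10) = 0.13636.
The prior-weighted likelihoods are 2/9 · 0.175 = 0.038889, 1/3 · 0.12121 = 0.040404, 4/9 · 0.13636 = 0.060606; summing to 0.1399.
Therefore the posterior P(bowl B | data) = (0.040404) / (0.1399) = 0.28881.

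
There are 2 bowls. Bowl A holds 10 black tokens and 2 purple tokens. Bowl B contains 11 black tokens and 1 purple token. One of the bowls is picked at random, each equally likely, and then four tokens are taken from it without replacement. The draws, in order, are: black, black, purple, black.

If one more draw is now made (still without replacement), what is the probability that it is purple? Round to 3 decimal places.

0.074

The likelihood of the observed sequence under each hypothesis: P(data | bowl A) = (10/12)(9/11)(2/10)(8/9) = 4/33; P(data | bowl B) = (11/12)(10/11)(1/10)(9/9) = 1/12.
Weighting by the prior gives 1/2 · 4/33 = 2/33, 1/2 · 1/12 = 1/24; these sum to 9/88.
Normalising, the posterior is P(bowl A | data) = 16/27, P(bowl B | data) = 11/27.
So P(purple next | data) = Σ P(purple next | H) P(H | data) = (1/8)(16/27) + (0)(11/27) = 2/27.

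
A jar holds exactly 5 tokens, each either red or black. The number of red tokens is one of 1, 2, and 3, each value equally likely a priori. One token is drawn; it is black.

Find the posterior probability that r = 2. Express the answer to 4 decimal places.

Under each hypothesis, the probability of this draw is: P(data | r = 1) = (4/5) = 4/5; P(data | r = 2) = (3/5) = 3/5; P(data | r = 3) = (2/5) = 2/5.
Multiplying each by its prior: 1/3 · 4/5 = 4/15, 1/3 · 3/5 = 1/5, 1/3 · 2/5 = 2/15; with total 3/5.
Therefore the posterior P(r = 2 | data) = (1/5) / (3/5) = 1/3.

0.3333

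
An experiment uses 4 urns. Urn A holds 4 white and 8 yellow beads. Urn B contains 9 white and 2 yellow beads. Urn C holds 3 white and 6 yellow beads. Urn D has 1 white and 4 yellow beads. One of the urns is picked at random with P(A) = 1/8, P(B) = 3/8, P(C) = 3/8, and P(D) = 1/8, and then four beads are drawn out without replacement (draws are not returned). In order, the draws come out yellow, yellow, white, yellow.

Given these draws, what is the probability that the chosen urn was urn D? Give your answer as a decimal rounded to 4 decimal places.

For each hypothesis, P(data | H) works out to: P(data | urn A) = (8/12)(7/11)(4/10)(6/9) = 0.11313; P(data | urn B) = (2/11)(1/10)(9/9)(0/8) = 0; P(data | urn C) = (6/9)(5/8)(3/7)(4/6) = 0.11905; P(data | urn D) = (4/5)(3/4)(1/3)(2/2) = 0.2.
Weighting by the prior gives 1/8 · 0.11313 = 0.014141, 3/8 · 0 = 0, 3/8 · 0.11905 = 0.044643, 1/8 · 0.2 = 0.025; summing to 0.083784.
Hence P(urn D | data) = (0.025) / (0.083784) = 0.29839.

0.2984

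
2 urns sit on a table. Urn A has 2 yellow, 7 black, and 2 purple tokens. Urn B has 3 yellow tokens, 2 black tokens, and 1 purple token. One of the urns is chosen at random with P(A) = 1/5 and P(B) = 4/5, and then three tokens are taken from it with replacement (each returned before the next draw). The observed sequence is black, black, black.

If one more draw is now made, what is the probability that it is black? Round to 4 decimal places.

0.5257

The likelihood of the observed sequence under each hypothesis: P(data | urn A) = (7/11)(7/11)(7/11) = 0.2577; P(data | urn B) = (2/6)(2/6)(2/6) = 0.037037.
Multiplying each by its prior: 1/5 · 0.2577 = 0.05154, 4/5 · 0.037037 = 0.02963; with total 0.08117.
Dividing through by the total gives posterior P(urn A | data) = 0.63497, P(urn B | data) = 0.36503.
So P(black next | data) = Σ P(black next | H) P(H | data) = (7/11)(0.63497) + (1/3)(0.36503) = 0.52575.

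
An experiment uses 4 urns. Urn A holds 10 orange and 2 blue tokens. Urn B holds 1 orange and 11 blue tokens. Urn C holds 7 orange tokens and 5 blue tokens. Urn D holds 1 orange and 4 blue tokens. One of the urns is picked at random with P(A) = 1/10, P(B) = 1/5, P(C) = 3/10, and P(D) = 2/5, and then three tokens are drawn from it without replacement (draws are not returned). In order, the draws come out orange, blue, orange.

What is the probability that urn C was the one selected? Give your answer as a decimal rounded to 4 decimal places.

0.7778

Compute the likelihood of the observed sequence for each case: P(data | urn A) = (10/12)(2/11)(9/10) = 3/22; P(data | urn B) = (1/12)(11/11)(0/10) = 0; P(data | urn C) = (7/12)(5/11)(6/10) = 7/44; P(data | urn D) = (1/5)(4/4)(0/3) = 0.
Multiplying each by its prior: 1/10 · 3/22 = 3/220, 1/5 · 0 = 0, 3/10 · 7/44 = 21/440, 2/5 · 0 = 0; with total 27/440.
By Bayes' rule, P(urn C | data) = (21/440) / (27/440) = 7/9.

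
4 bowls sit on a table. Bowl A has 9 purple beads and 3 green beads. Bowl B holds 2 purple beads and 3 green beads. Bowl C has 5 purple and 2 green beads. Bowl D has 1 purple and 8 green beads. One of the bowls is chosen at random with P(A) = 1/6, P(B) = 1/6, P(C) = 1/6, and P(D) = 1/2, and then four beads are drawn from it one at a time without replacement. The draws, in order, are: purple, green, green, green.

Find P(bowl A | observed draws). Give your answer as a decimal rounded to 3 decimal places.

0.010

The likelihood of the observed sequence under each hypothesis: P(data | bowl A) = (9/12)(3/11)(2/10)(1/9) = 0.0045455; P(data | bowl B) = (2/5)(3/4)(2/3)(1/2) = 0.1; P(data | bowl C) = (5/7)(2/6)(1/5)(0/4) = 0; P(data | bowl D) = (1/9)(8/8)(7/7)(6/6) = 0.11111.
Weighting by the prior gives 1/6 · 0.0045455 = 0.00075758, 1/6 · 0.1 = 0.016667, 1/6 · 0 = 0, 1/2 · 0.11111 = 0.055556; with total 0.07298.
By Bayes' rule, P(bowl A | data) = (0.00075758) / (0.07298) = 0.010381.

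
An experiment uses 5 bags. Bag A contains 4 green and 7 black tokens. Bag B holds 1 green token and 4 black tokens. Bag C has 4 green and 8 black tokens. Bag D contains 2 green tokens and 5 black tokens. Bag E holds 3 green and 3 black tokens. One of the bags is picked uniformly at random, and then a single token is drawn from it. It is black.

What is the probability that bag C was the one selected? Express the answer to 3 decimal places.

For each hypothesis, P(data | H) works out to: P(data | bag A) = (7/11) = 0.63636; P(data | bag B) = (4/5) = 0.8; P(data | bag C) = (8/12) = 0.66667; P(data | bag D) = (5/7) = 0.71429; P(data | bag E) = (3/6) = 0.5.
The prior-weighted likelihoods are 1/5 · 0.63636 = 0.12727, 1/5 · 0.8 = 0.16, 1/5 · 0.66667 = 0.13333, 1/5 · 0.71429 = 0.14286, 1/5 · 0.5 = 0.1; summing to 0.66346.
Therefore the posterior P(bag C | data) = (0.13333) / (0.66346) = 0.20097.

0.201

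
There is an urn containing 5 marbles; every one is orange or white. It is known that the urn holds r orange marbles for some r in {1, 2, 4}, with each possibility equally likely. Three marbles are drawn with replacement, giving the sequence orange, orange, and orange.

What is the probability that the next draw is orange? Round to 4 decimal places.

0.7479

For each hypothesis, P(data | H) works out to: P(data | r = 1) = (1/5)(1/5)(1/5) = 1/125; P(data | r = 2) = (2/5)(2/5)(2/5) = 8/125; P(data | r = 4) = (4/5)(4/5)(4/5) = 64/125.
The prior-weighted likelihoods are 1/3 · 1/125 = 1/375, 1/3 · 8/125 = 8/375, 1/3 · 64/125 = 64/375; these sum to 73/375.
The posterior is then P(r = 1 | data) = 1/73, P(r = 2 | data) = 8/73, P(r = 4 | data) = 64/73.
The predictive probability is P(orange next | data) = (1/5)(1/73) + (2/5)(8/73) + (4/5)(64/73) = 273/365.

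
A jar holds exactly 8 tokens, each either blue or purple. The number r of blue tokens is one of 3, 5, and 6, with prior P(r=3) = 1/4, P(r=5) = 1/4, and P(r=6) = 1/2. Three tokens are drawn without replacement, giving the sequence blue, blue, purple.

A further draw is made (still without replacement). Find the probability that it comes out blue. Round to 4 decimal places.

0.6571

For each hypothesis, P(data | H) works out to: P(data | r = 3) = (3/8)(2/7)(5/6) = 5/56; P(data | r = 5) = (5/8)(4/7)(3/6) = 5/28; P(data | r = 6) = (6/8)(5/7)(2/6) = 5/28.
Weighting by the prior gives 1/4 · 5/56 = 5/224, 1/4 · 5/28 = 5/112, 1/2 · 5/28 = 5/56; with total 5/32.
Normalising, the posterior is P(r = 3 | data) = 1/7, P(r = 5 | data) = 2/7, P(r = 6 | data) = 4/7.
So P(blue next | data) = Σ P(blue next | H) P(H | data) = (1/5)(1/7) + (3/5)(2/7) + (4/5)(4/7) = 23/35.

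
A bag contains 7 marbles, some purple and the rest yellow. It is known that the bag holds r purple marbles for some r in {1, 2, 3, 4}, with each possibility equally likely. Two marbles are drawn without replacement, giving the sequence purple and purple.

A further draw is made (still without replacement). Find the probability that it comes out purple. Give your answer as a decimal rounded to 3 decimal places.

For each hypothesis, P(data | H) works out to: P(data | r = 1) = (1/7)(0/6) = 0; P(data | r = 2) = (2/7)(1/6) = 1/21; P(data | r = 3) = (3/7)(2/6) = 1/7; P(data | r = 4) = (4/7)(3/6) = 2/7.
Multiplying each by its prior: 1/4 · 0 = 0, 1/4 · 1/21 = 1/84, 1/4 · 1/7 = 1/28, 1/4 · 2/7 = 1/14; with total 5/42.
Normalising, the posterior is P(r = 1 | data) = 0, P(r = 2 | data) = 1/10, P(r = 3 | data) = 3/10, P(r = 4 | data) = 3/5.
Averaging over the posterior, P(purple next | data) = (0)(1/10) + (1/5)(3/10) + (2/5)(3/5) = 3/10.

0.300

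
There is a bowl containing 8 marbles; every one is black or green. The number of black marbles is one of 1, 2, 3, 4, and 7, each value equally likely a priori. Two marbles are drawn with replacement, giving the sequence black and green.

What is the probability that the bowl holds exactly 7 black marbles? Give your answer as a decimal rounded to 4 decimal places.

0.1228

Under each hypothesis, the probability of the observed sequence is: P(data | r = 1) = (1/8)(7/8) = 7/64; P(data | r = 2) = (2/8)(6/8) = 3/16; P(data | r = 3) = (3/8)(5/8) = 15/64; P(data | r = 4) = (4/8)(4/8) = 1/4; P(data | r = 7) = (7/8)(1/8) = 7/64.
Weighting by the prior gives 1/5 · 7/64 = 7/320, 1/5 · 3/16 = 3/80, 1/5 · 15/64 = 3/64, 1/5 · 1/4 = 1/20, 1/5 · 7/64 = 7/320; these sum to 57/320.
By Bayes' rule, P(r = 7 | data) = (7/320) / (57/320) = 7/57.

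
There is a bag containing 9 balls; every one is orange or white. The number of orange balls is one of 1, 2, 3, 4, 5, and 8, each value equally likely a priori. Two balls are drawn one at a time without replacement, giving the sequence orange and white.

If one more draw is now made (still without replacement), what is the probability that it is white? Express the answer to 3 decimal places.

0.601

For each hypothesis, P(data | H) works out to: P(data | r = 1) = (1/9)(8/8) = 1/9; P(data | r = 2) = (2/9)(7/8) = 7/36; P(data | r = 3) = (3/9)(6/8) = 1/4; P(data | r = 4) = (4/9)(5/8) = 5/18; P(data | r = 5) = (5/9)(4/8) = 5/18; P(data | r = 8) = (8/9)(1/8) = 1/9.
Weighting by the prior gives 1/6 · 1/9 = 1/54, 1/6 · 7/36 = 7/216, 1/6 · 1/4 = 1/24, 1/6 · 5/18 = 5/108, 1/6 · 5/18 = 5/108, 1/6 · 1/9 = 1/54; with total 11/54.
Normalising, the posterior is P(r = 1 | data) = 1/11, P(r = 2 | data) = 7/44, P(r = 3 | data) = 9/44, P(r = 4 | data) = 5/22, P(r = 5 | data) = 5/22, P(r = 8 | data) = 1/11.
Averaging over the posterior, P(white next | data) = (1)(1/11) + (6/7)(7/44) + (5/7)(9/44) + (4/7)(5/22) + (3/7)(5/22) + (0)(1/11) = 185/308.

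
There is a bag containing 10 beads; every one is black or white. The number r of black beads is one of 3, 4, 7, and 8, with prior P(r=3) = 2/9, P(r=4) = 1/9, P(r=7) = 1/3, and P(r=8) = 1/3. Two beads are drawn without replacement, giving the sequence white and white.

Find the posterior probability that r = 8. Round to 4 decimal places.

Compute the likelihood of the observed sequence for each case: P(data | r = 3) = (7/10)(6/9) = 7/15; P(data | r = 4) = (6/10)(5/9) = 1/3; P(data | r = 7) = (3/10)(2/9) = 1/15; P(data | r = 8) = (2/10)(1/9) = 1/45.
Weighting by the prior gives 2/9 · 7/15 = 14/135, 1/9 · 1/3 = 1/27, 1/3 · 1/15 = 1/45, 1/3 · 1/45 = 1/135; with total 23/135.
Therefore the posterior P(r = 8 | data) = (1/135) / (23/135) = 1/23.

0.0435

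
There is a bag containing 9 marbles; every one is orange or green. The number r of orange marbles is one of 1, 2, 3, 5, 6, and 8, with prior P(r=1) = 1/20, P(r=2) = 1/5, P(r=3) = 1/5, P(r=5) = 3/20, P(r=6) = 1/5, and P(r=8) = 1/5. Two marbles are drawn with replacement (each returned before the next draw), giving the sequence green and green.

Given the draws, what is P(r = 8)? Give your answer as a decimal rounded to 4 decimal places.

Compute the likelihood of the observed sequence for each case: P(data | r = 1) = (8/9)(8/9) = 64/81; P(data | r = 2) = (7/9)(7/9) = 49/81; P(data | r = 3) = (6/9)(6/9) = 4/9; P(data | r = 5) = (4/9)(4/9) = 16/81; P(data | r = 6) = (3/9)(3/9) = 1/9; P(data | r = 8) = (1/9)(1/9) = 1/81.
The prior-weighted likelihoods are 1/20 · 64/81 = 16/405, 1/5 · 49/81 = 49/405, 1/5 · 4/9 = 4/45, 3/20 · 16/81 = 4/135, 1/5 · 1/9 = 1/45, 1/5 · 1/81 = 1/405; summing to 41/135.
Hence P(r = 8 | data) = (1/405) / (41/135) = 1/123.

0.0081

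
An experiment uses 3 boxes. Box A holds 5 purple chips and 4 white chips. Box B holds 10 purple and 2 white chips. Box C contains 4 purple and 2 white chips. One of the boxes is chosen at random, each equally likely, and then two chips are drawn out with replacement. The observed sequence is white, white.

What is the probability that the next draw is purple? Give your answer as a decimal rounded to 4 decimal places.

0.6152

Under each hypothesis, the probability of the observed sequence is: P(data | box A) = (4/9)(4/9) = 16/81; P(data | box B) = (2/12)(2/12) = 1/36; P(data | box C) = (2/6)(2/6) = 1/9.
Multiplying each by its prior: 1/3 · 16/81 = 16/243, 1/3 · 1/36 = 1/108, 1/3 · 1/9 = 1/27; summing to 109/972.
Dividing through by the total gives posterior P(box A | data) = 0.58716, P(box B | data) = 0.082569, P(box C | data) = 0.33028.
Averaging over the posterior, P(purple next | data) = (5/9)(0.58716) + (5/6)(0.082569) + (2/3)(0.33028) = 0.61519.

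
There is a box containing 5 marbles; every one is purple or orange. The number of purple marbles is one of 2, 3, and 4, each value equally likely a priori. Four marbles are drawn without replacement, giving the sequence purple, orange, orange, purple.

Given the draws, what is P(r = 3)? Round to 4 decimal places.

0.5000

For each hypothesis, P(data | H) works out to: P(data | r = 2) = (2/5)(3/4)(2/3)(1/2) = 1/10; P(data | r = 3) = (3/5)(2/4)(1/3)(2/2) = 1/10; P(data | r = 4) = (4/5)(1/4)(0/3) = 0.
Multiplying each by its prior: 1/3 · 1/10 = 1/30, 1/3 · 1/10 = 1/30, 1/3 · 0 = 0; with total 1/15.
By Bayes' rule, P(r = 3 | data) = (1/30) / (1/15) = 1/2.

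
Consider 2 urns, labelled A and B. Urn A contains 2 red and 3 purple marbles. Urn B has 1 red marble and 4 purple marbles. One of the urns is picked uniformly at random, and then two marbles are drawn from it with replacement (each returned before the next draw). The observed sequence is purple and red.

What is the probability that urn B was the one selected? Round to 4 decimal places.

0.4000

Compute the likelihood of the observed sequence for each case: P(data | urn A) = (3/5)(2/5) = 6/25; P(data | urn B) = (4/5)(1/5) = 4/25.
Multiplying each by its prior: 1/2 · 6/25 = 3/25, 1/2 · 4/25 = 2/25; these sum to 1/5.
By Bayes' rule, P(urn B | data) = (2/25) / (1/5) = 2/5.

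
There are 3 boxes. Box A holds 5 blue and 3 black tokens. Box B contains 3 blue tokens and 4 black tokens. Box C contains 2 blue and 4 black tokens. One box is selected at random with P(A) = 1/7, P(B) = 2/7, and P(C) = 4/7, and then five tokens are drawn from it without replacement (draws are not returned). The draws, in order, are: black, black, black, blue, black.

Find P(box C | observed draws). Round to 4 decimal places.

0.8235

The likelihood of the observed sequence under each hypothesis: P(data | box A) = (3/8)(2/7)(1/6)(5/5)(0/4) = 0; P(data | box B) = (4/7)(3/6)(2/5)(3/4)(1/3) = 1/35; P(data | box C) = (4/6)(3/5)(2/4)(2/3)(1/2) = 1/15.
The prior-weighted likelihoods are 1/7 · 0 = 0, 2/7 · 1/35 = 2/245, 4/7 · 1/15 = 4/105; summing to 34/735.
So P(box C | data) = (4/105) / (34/735) = 14/17.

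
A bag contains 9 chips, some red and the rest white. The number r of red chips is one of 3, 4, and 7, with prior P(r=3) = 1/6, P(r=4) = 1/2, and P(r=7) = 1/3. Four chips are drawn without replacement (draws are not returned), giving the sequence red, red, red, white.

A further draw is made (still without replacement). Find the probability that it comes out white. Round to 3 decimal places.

For each hypothesis, P(data | H) works out to: P(data | r = 3) = (3/9)(2/8)(1/7)(6/6) = 0.011905; P(data | r = 4) = (4/9)(3/8)(2/7)(5/6) = 0.039683; P(data | r = 7) = (7/9)(6/8)(5/7)(2/6) = 0.13889.
Weighting by the prior gives 1/6 · 0.011905 = 0.0019841, 1/2 · 0.039683 = 0.019841, 1/3 · 0.13889 = 0.046296; with total 0.068122.
The posterior is then P(r = 3 | data) = 0.029126, P(r = 4 | data) = 0.29126, P(r = 7 | data) = 0.67961.
Averaging over the posterior, P(white next | data) = (1)(0.029126) + (4/5)(0.29126) + (1/5)(0.67961) = 0.39806.

0.398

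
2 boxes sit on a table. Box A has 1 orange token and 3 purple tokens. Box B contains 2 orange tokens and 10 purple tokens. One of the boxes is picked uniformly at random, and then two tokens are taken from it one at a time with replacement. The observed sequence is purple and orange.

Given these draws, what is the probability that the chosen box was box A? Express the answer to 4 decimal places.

0.5745

The likelihood of the observed sequence under each hypothesis: P(data | box A) = (3/4)(1/4) = 3/16; P(data | box B) = (10/12)(2/12) = 5/36.
Weighting by the prior gives 1/2 · 3/16 = 3/32, 1/2 · 5/36 = 5/72; with total 47/288.
Therefore the posterior P(box A | data) = (3/32) / (47/288) = 27/47.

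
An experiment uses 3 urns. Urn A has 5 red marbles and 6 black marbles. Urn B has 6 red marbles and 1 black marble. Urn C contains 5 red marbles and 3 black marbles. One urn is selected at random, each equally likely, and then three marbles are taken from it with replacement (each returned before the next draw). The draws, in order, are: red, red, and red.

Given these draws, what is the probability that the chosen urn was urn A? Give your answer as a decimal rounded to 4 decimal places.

Compute the likelihood of the observed sequence for each case: P(data | urn A) = (5/11)(5/11)(5/11) = 0.093914; P(data | urn B) = (6/7)(6/7)(6/7) = 0.62974; P(data | urn C) = (5/8)(5/8)(5/8) = 0.24414.
Multiplying each by its prior: 1/3 · 0.093914 = 0.031305, 1/3 · 0.62974 = 0.20991, 1/3 · 0.24414 = 0.08138; with total 0.3226.
Hence P(urn A | data) = (0.031305) / (0.3226) = 0.09704.

0.0970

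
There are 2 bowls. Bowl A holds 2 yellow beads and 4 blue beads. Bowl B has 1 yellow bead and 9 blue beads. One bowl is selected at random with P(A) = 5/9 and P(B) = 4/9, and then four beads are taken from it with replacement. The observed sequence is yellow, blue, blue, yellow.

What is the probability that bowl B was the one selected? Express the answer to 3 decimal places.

0.116

For each hypothesis, P(data | H) works out to: P(data | bowl A) = (2/6)(4/6)(4/6)(2/6) = 0.049383; P(data | bowl B) = (1/10)(9/10)(9/10)(1/10) = 0.0081.
Weighting by the prior gives 5/9 · 0.049383 = 0.027435, 4/9 · 0.0081 = 0.0036; summing to 0.031035.
Hence P(bowl B | data) = (0.0036) / (0.031035) = 0.116.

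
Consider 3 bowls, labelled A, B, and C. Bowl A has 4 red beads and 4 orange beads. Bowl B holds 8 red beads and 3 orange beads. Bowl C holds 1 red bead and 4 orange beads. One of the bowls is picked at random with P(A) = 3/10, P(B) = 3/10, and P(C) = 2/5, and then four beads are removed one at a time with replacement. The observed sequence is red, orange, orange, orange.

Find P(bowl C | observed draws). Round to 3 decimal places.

0.639

Under each hypothesis, the probability of the observed sequence is: P(data | bowl A) = (4/8)(4/8)(4/8)(4/8) = 0.0625; P(data | bowl B) = (8/11)(3/11)(3/11)(3/11) = 0.014753; P(data | bowl C) = (1/5)(4/5)(4/5)(4/5) = 0.1024.
The prior-weighted likelihoods are 3/10 · 0.0625 = 0.01875, 3/10 · 0.014753 = 0.0044259, 2/5 · 0.1024 = 0.04096; with total 0.064136.
By Bayes' rule, P(bowl C | data) = (0.04096) / (0.064136) = 0.63864.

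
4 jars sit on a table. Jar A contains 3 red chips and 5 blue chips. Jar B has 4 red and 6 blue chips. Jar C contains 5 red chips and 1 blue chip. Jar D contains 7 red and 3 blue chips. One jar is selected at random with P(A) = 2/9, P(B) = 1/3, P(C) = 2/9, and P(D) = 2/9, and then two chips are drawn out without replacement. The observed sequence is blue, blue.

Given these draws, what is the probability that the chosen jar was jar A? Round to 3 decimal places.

The likelihood of the observed sequence under each hypothesis: P(data | jar A) = (5/8)(4/7) = 5/14; P(data | jar B) = (6/10)(5/9) = 1/3; P(data | jar C) = (1/6)(0/5) = 0; P(data | jar D) = (3/10)(2/9) = 1/15.
Weighting by the prior gives 2/9 · 5/14 = 5/63, 1/3 · 1/3 = 1/9, 2/9 · 0 = 0, 2/9 · 1/15 = 2/135; summing to 194/945.
Hence P(jar A | data) = (5/63) / (194/945) = 75/194.

0.387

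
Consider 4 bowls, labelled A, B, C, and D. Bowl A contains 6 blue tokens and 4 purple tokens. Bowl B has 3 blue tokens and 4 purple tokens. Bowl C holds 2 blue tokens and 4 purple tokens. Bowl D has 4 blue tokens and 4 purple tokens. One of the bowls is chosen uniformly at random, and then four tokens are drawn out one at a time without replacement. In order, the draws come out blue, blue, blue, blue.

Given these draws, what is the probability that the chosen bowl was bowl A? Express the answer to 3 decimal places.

For each hypothesis, P(data | H) works out to: P(data | bowl A) = (6/10)(5/9)(4/8)(3/7) = 1/14; P(data | bowl B) = (3/7)(2/6)(1/5)(0/4) = 0; P(data | bowl C) = (2/6)(1/5)(0/4) = 0; P(data | bowl D) = (4/8)(3/7)(2/6)(1/5) = 1/70.
Multiplying each by its prior: 1/4 · 1/14 = 1/56, 1/4 · 0 = 0, 1/4 · 0 = 0, 1/4 · 1/70 = 1/280; these sum to 3/140.
Hence P(bowl A | data) = (1/56) / (3/140) = 5/6.

0.833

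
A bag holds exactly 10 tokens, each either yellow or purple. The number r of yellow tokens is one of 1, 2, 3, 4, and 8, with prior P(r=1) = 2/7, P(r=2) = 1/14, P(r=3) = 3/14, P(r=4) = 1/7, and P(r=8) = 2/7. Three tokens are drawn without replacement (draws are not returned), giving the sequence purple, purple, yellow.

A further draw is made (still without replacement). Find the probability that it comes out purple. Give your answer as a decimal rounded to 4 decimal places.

For each hypothesis, P(data | H) works out to: P(data | r = 1) = (9/10)(8/9)(1/8) = 0.1; P(data | r = 2) = (8/10)(7/9)(2/8) = 0.15556; P(data | r = 3) = (7/10)(6/9)(3/8) = 0.175; P(data | r = 4) = (6/10)(5/9)(4/8) = 0.16667; P(data | r = 8) = (2/10)(1/9)(8/8) = 0.022222.
The prior-weighted likelihoods are 2/7 · 0.1 = 0.028571, 1/14 · 0.15556 = 0.011111, 3/14 · 0.175 = 0.0375, 1/7 · 0.16667 = 0.02381, 2/7 · 0.022222 = 0.0063492; with total 0.10734.
Dividing through by the total gives posterior P(r = 1 | data) = 0.26617, P(r = 2 | data) = 0.10351, P(r = 3 | data) = 0.34935, P(r = 4 | data) = 0.22181, P(r = 8 | data) = 0.05915.
The predictive probability is P(purple next | data) = (1)(0.26617) + (6/7)(0.10351) + (5/7)(0.34935) + (4/7)(0.22181) + (0)(0.05915) = 0.73119.

0.7312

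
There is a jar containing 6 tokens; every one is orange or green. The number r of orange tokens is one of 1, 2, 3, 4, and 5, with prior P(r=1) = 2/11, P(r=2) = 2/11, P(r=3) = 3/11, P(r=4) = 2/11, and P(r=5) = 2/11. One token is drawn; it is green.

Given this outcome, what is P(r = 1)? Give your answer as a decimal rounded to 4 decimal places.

Compute the likelihood of this draw for each case: P(data | r = 1) = (5/6) = 5/6; P(data | r = 2) = (4/6) = 2/3; P(data | r = 3) = (3/6) = 1/2; P(data | r = 4) = (2/6) = 1/3; P(data | r = 5) = (1/6) = 1/6.
Weighting by the prior gives 2/11 · 5/6 = 5/33, 2/11 · 2/3 = 4/33, 3/11 · 1/2 = 3/22, 2/11 · 1/3 = 2/33, 2/11 · 1/6 = 1/33; summing to 1/2.
So P(r = 1 | data) = (5/33) / (1/2) = 10/33.

0.3030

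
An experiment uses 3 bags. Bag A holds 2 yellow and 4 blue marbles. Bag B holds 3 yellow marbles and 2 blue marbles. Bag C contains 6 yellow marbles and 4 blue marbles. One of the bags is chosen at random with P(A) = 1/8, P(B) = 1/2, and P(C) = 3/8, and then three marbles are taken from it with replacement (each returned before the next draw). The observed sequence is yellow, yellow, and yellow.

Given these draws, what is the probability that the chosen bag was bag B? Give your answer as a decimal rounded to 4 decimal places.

0.5578

The likelihood of the observed sequence under each hypothesis: P(data | bag A) = (2/6)(2/6)(2/6) = 0.037037; P(data | bag B) = (3/5)(3/5)(3/5) = 0.216; P(data | bag C) = (6/10)(6/10)(6/10) = 0.216.
The prior-weighted likelihoods are 1/8 · 0.037037 = 0.0046296, 1/2 · 0.216 = 0.108, 3/8 · 0.216 = 0.081; summing to 0.19363.
Therefore the posterior P(bag B | data) = (0.108) / (0.19363) = 0.55777.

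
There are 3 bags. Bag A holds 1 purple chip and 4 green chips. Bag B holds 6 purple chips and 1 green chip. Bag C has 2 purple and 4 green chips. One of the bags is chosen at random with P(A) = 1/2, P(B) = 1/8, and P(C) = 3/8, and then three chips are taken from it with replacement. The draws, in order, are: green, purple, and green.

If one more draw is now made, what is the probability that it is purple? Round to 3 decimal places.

Under each hypothesis, the probability of the observed sequence is: P(data | bag A) = (4/5)(1/5)(4/5) = 0.128; P(data | bag B) = (1/7)(6/7)(1/7) = 0.017493; P(data | bag C) = (4/6)(2/6)(4/6) = 0.14815.
The prior-weighted likelihoods are 1/2 · 0.128 = 0.064, 1/8 · 0.017493 = 0.0021866, 3/8 · 0.14815 = 0.055556; summing to 0.12174.
Normalising, the posterior is P(bag A | data) = 0.5257, P(bag B | data) = 0.017961, P(bag C | data) = 0.45634.
Averaging over the posterior, P(purple next | data) = (1/5)(0.5257) + (6/7)(0.017961) + (1/3)(0.45634) = 0.27265.

0.273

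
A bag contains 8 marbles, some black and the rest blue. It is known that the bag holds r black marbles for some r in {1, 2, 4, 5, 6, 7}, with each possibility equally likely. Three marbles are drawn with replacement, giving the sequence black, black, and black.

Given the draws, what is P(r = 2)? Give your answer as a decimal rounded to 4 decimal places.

0.0106

Under each hypothesis, the probability of the observed sequence is: P(data | r = 1) = (1/8)(1/8)(1/8) = 0.0019531; P(data | r = 2) = (2/8)(2/8)(2/8) = 0.015625; P(data | r = 4) = (4/8)(4/8)(4/8) = 0.125; P(data | r = 5) = (5/8)(5/8)(5/8) = 0.24414; P(data | r = 6) = (6/8)(6/8)(6/8) = 0.42188; P(data | r = 7) = (7/8)(7/8)(7/8) = 0.66992.
Weighting by the prior gives 1/6 · 0.0019531 = 0.00032552, 1/6 · 0.015625 = 0.0026042, 1/6 · 0.125 = 0.020833, 1/6 · 0.24414 = 0.04069, 1/6 · 0.42188 = 0.070312, 1/6 · 0.66992 = 0.11165; summing to 0.24642.
Hence P(r = 2 | data) = (0.0026042) / (0.24642) = 0.010568.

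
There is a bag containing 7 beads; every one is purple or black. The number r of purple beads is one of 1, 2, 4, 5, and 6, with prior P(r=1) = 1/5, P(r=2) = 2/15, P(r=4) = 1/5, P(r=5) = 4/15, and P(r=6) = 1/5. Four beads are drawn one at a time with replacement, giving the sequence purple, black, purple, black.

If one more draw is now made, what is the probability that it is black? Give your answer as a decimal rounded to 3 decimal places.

Under each hypothesis, the probability of the observed sequence is: P(data | r = 1) = (1/7)(6/7)(1/7)(6/7) = 0.014994; P(data | r = 2) = (2/7)(5/7)(2/7)(5/7) = 0.041649; P(data | r = 4) = (4/7)(3/7)(4/7)(3/7) = 0.059975; P(data | r = 5) = (5/7)(2/7)(5/7)(2/7) = 0.041649; P(data | r = 6) = (6/7)(1/7)(6/7)(1/7) = 0.014994.
The prior-weighted likelihoods are 1/5 · 0.014994 = 0.0029988, 2/15 · 0.041649 = 0.0055532, 1/5 · 0.059975 = 0.011995, 4/15 · 0.041649 = 0.011106, 1/5 · 0.014994 = 0.0029988; summing to 0.034652.
The posterior is then P(r = 1 | data) = 0.086538, P(r = 2 | data) = 0.16026, P(r = 4 | data) = 0.34615, P(r = 5 | data) = 0.32051, P(r = 6 | data) = 0.086538.
Averaging over the posterior, P(black next | data) = (6/7)(0.086538) + (5/7)(0.16026) + (3/7)(0.34615) + (2/7)(0.32051) + (1/7)(0.086538) = 0.44093.

0.441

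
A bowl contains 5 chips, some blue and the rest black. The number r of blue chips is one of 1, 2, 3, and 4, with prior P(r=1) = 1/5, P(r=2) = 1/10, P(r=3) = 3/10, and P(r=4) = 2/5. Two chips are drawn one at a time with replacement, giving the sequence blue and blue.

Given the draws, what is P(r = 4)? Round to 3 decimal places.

For each hypothesis, P(data | H) works out to: P(data | r = 1) = (1/5)(1/5) = 1/25; P(data | r = 2) = (2/5)(2/5) = 4/25; P(data | r = 3) = (3/5)(3/5) = 9/25; P(data | r = 4) = (4/5)(4/5) = 16/25.
Multiplying each by its prior: 1/5 · 1/25 = 1/125, 1/10 · 4/25 = 2/125, 3/10 · 9/25 = 27/250, 2/5 · 16/25 = 32/125; summing to 97/250.
By Bayes' rule, P(r = 4 | data) = (32/125) / (97/250) = 64/97.

0.660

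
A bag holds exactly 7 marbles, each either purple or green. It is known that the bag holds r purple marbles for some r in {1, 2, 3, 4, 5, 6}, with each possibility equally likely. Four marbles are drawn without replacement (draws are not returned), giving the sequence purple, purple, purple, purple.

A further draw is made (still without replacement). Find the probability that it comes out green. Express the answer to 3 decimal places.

Under each hypothesis, the probability of the observed sequence is: P(data | r = 1) = (1/7)(0/6) = 0; P(data | r = 2) = (2/7)(1/6)(0/5) = 0; P(data | r = 3) = (3/7)(2/6)(1/5)(0/4) = 0; P(data | r = 4) = (4/7)(3/6)(2/5)(1/4) = 1/35; P(data | r = 5) = (5/7)(4/6)(3/5)(2/4) = 1/7; P(data | r = 6) = (6/7)(5/6)(4/5)(3/4) = 3/7.
Multiplying each by its prior: 1/6 · 0 = 0, 1/6 · 0 = 0, 1/6 · 0 = 0, 1/6 · 1/35 = 1/210, 1/6 · 1/7 = 1/42, 1/6 · 3/7 = 1/14; these sum to 1/10.
Dividing through by the total gives posterior P(r = 1 | data) = 0, P(r = 2 | data) = 0, P(r = 3 | data) = 0, P(r = 4 | data) = 1/21, P(r = 5 | data) = 5/21, P(r = 6 | data) = 5/7.
The predictive probability is P(green next | data) = (1)(1/21) + (2/3)(5/21) + (1/3)(5/7) = 4/9.

0.444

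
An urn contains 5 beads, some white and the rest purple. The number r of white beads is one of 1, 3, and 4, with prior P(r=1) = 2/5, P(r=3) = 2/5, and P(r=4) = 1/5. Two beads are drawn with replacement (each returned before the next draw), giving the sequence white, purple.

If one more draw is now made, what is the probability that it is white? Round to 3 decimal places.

0.500

For each hypothesis, P(data | H) works out to: P(data | r = 1) = (1/5)(4/5) = 4/25; P(data | r = 3) = (3/5)(2/5) = 6/25; P(data | r = 4) = (4/5)(1/5) = 4/25.
Multiplying each by its prior: 2/5 · 4/25 = 8/125, 2/5 · 6/25 = 12/125, 1/5 · 4/25 = 4/125; with total 24/125.
Dividing through by the total gives posterior P(r = 1 | data) = 1/3, P(r = 3 | data) = 1/2, P(r = 4 | data) = 1/6.
So P(white next | data) = Σ P(white next | H) P(H | data) = (1/5)(1/3) + (3/5)(1/2) + (4/5)(1/6) = 1/2.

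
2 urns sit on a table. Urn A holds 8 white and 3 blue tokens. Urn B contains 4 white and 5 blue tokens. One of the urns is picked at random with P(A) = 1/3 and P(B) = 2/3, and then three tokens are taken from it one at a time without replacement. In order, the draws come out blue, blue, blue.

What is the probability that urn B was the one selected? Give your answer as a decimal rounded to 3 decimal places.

0.975

Under each hypothesis, the probability of the observed sequence is: P(data | urn A) = (3/11)(2/10)(1/9) = 0.0060606; P(data | urn B) = (5/9)(4/8)(3/7) = 0.11905.
The prior-weighted likelihoods are 1/3 · 0.0060606 = 0.0020202, 2/3 · 0.11905 = 0.079365; these sum to 0.081385.
So P(urn B | data) = (0.079365) / (0.081385) = 0.97518.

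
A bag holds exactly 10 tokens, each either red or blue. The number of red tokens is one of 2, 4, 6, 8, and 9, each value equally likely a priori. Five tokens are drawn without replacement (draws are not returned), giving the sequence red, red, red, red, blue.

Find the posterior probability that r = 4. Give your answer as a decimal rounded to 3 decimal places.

The likelihood of the observed sequence under each hypothesis: P(data | r = 2) = (2/10)(1/9)(0/8) = 0; P(data | r = 4) = (4/10)(3/9)(2/8)(1/7)(6/6) = 0.0047619; P(data | r = 6) = (6/10)(5/9)(4/8)(3/7)(4/6) = 0.047619; P(data | r = 8) = (8/10)(7/9)(6/8)(5/7)(2/6) = 0.11111; P(data | r = 9) = (9/10)(8/9)(7/8)(6/7)(1/6) = 0.1.
Weighting by the prior gives 1/5 · 0 = 0, 1/5 · 0.0047619 = 0.00095238, 1/5 · 0.047619 = 0.0095238, 1/5 · 0.11111 = 0.022222, 1/5 · 0.1 = 0.02; these sum to 0.052698.
Hence P(r = 4 | data) = (0.00095238) / (0.052698) = 0.018072.

0.018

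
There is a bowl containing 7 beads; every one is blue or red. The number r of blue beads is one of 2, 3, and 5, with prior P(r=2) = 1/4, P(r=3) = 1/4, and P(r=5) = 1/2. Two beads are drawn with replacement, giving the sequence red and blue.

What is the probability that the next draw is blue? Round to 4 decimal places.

The likelihood of the observed sequence under each hypothesis: P(data | r = 2) = (5/7)(2/7) = 10/49; P(data | r = 3) = (4/7)(3/7) = 12/49; P(data | r = 5) = (2/7)(5/7) = 10/49.
Weighting by the prior gives 1/4 · 10/49 = 5/98, 1/4 · 12/49 = 3/49, 1/2 · 10/49 = 5/49; these sum to 3/14.
Normalising, the posterior is P(r = 2 | data) = 5/21, P(r = 3 | data) = 2/7, P(r = 5 | data) = 10/21.
The predictive probability is P(blue next | data) = (2/7)(5/21) + (3/7)(2/7) + (5/7)(10/21) = 26/49.

0.5306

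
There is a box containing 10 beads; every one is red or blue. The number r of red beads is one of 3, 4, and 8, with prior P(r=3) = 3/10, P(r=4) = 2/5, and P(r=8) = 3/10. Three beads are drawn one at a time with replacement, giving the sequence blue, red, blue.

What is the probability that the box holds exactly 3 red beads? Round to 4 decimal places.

For each hypothesis, P(data | H) works out to: P(data | r = 3) = (7/10)(3/10)(7/10) = 0.147; P(data | r = 4) = (6/10)(4/10)(6/10) = 0.144; P(data | r = 8) = (2/10)(8/10)(2/10) = 0.032.
The prior-weighted likelihoods are 3/10 · 0.147 = 0.0441, 2/5 · 0.144 = 0.0576, 3/10 · 0.032 = 0.0096; with total 0.1113.
By Bayes' rule, P(r = 3 | data) = (0.0441) / (0.1113) = 0.39623.

0.3962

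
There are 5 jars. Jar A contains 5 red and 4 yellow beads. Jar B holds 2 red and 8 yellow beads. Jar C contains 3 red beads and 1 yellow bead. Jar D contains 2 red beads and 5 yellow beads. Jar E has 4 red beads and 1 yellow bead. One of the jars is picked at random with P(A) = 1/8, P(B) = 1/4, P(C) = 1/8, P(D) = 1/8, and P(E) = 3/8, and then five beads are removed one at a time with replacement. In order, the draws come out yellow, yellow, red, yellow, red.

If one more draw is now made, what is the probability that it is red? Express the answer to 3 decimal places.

Compute the likelihood of the observed sequence for each case: P(data | jar A) = (4/9)(4/9)(5/9)(4/9)(5/9) = 0.027096; P(data | jar B) = (8/10)(8/10)(2/10)(8/10)(2/10) = 0.02048; P(data | jar C) = (1/4)(1/4)(3/4)(1/4)(3/4) = 0.0087891; P(data | jar D) = (5/7)(5/7)(2/7)(5/7)(2/7) = 0.02975; P(data | jar E) = (1/5)(1/5)(4/5)(1/5)(4/5) = 0.00512.
Weighting by the prior gives 1/8 · 0.027096 = 0.003387, 1/4 · 0.02048 = 0.00512, 1/8 · 0.0087891 = 0.0010986, 1/8 · 0.02975 = 0.0037187, 3/8 · 0.00512 = 0.00192; with total 0.015244.
Normalising, the posterior is P(jar A | data) = 0.22218, P(jar B | data) = 0.33586, P(jar C | data) = 0.072068, P(jar D | data) = 0.24394, P(jar E | data) = 0.12595.
Averaging over the posterior, P(red next | data) = (5/9)(0.22218) + (1/5)(0.33586) + (3/4)(0.072068) + (2/7)(0.24394) + (4/5)(0.12595) = 0.41511.

0.415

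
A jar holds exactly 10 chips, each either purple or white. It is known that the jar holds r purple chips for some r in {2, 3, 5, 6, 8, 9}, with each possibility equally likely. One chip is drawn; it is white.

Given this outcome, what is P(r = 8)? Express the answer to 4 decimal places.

The likelihood of this draw under each hypothesis: P(data | r = 2) = (8/10) = 4/5; P(data | r = 3) = (7/10) = 7/10; P(data | r = 5) = (5/10) = 1/2; P(data | r = 6) = (4/10) = 2/5; P(data | r = 8) = (2/10) = 1/5; P(data | r = 9) = (1/10) = 1/10.
Multiplying each by its prior: 1/6 · 4/5 = 2/15, 1/6 · 7/10 = 7/60, 1/6 · 1/2 = 1/12, 1/6 · 2/5 = 1/15, 1/6 · 1/5 = 1/30, 1/6 · 1/10 = 1/60; these sum to 9/20.
Therefore the posterior P(r = 8 | data) = (1/30) / (9/20) = 2/27.

0.0741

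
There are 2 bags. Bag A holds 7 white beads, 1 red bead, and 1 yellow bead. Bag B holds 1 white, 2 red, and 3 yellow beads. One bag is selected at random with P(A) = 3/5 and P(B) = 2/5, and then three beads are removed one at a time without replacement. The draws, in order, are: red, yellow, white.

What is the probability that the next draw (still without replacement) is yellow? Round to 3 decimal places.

For each hypothesis, P(data | H) works out to: P(data | bag A) = (1/9)(1/8)(7/7) = 1/72; P(data | bag B) = (2/6)(3/5)(1/4) = 1/20.
Weighting by the prior gives 3/5 · 1/72 = 1/120, 2/5 · 1/20 = 1/50; these sum to 17/600.
Dividing through by the total gives posterior P(bag A | data) = 5/17, P(bag B | data) = 12/17.
So P(yellow next | data) = Σ P(yellow next | H) P(H | data) = (0)(5/17) + (2/3)(12/17) = 8/17.

0.471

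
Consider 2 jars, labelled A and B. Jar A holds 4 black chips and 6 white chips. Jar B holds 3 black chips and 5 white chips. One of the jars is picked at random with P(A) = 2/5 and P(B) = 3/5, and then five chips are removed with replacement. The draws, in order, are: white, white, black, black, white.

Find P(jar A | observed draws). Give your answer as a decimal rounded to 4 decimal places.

0.4016

Under each hypothesis, the probability of the observed sequence is: P(data | jar A) = (6/10)(6/10)(4/10)(4/10)(6/10) = 0.03456; P(data | jar B) = (5/8)(5/8)(3/8)(3/8)(5/8) = 0.034332.
The prior-weighted likelihoods are 2/5 · 0.03456 = 0.013824, 3/5 · 0.034332 = 0.020599; with total 0.034423.
Hence P(jar A | data) = (0.013824) / (0.034423) = 0.40159.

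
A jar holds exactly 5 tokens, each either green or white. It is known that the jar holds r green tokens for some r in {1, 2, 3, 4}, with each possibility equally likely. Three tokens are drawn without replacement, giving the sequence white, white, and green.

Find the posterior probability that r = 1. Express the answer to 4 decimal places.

Under each hypothesis, the probability of the observed sequence is: P(data | r = 1) = (4/5)(3/4)(1/3) = 1/5; P(data | r = 2) = (3/5)(2/4)(2/3) = 1/5; P(data | r = 3) = (2/5)(1/4)(3/3) = 1/10; P(data | r = 4) = (1/5)(0/4) = 0.
Weighting by the prior gives 1/4 · 1/5 = 1/20, 1/4 · 1/5 = 1/20, 1/4 · 1/10 = 1/40, 1/4 · 0 = 0; these sum to 1/8.
By Bayes' rule, P(r = 1 | data) = (1/20) / (1/8) = 2/5.

0.4000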